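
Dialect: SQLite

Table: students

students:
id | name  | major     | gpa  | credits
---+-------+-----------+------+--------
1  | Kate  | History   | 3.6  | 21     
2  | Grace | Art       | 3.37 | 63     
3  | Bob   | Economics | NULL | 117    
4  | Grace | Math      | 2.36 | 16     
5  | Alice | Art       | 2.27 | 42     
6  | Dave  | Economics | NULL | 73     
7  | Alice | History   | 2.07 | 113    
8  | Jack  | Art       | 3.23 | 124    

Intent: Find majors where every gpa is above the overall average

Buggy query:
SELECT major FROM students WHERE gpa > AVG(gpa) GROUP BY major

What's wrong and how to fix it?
Bug: WHERE evaluates per row before aggregation, so AVG() is unavailable

Fix: Use a subquery for AVG and a HAVING MIN(...) filter so the condition holds for every row in the group

Corrected query:
SELECT major FROM students GROUP BY major HAVING MIN(gpa) > (SELECT AVG(gpa) FROM students)

Result:
(no rows)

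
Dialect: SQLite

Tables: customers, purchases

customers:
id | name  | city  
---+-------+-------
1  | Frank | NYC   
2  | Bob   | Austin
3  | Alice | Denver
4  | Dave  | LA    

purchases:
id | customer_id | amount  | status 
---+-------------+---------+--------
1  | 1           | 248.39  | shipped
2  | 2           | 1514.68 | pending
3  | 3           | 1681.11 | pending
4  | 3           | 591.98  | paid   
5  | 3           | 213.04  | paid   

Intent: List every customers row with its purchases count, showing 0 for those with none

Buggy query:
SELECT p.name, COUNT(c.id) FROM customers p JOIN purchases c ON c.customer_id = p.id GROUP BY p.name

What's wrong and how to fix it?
Bug: INNER JOIN drops customers rows that have no matching purchases rows

Fix: Use LEFT JOIN so parents without children still appear (COUNT(c.id) gives 0)

Corrected query:
SELECT p.name, COUNT(c.id) FROM customers p LEFT JOIN purchases c ON c.customer_id = p.id GROUP BY p.name

Result:
name  | COUNT(c.id)
------+------------
Alice | 3          
Bob   | 1          
Dave  | 0          
Frank | 1          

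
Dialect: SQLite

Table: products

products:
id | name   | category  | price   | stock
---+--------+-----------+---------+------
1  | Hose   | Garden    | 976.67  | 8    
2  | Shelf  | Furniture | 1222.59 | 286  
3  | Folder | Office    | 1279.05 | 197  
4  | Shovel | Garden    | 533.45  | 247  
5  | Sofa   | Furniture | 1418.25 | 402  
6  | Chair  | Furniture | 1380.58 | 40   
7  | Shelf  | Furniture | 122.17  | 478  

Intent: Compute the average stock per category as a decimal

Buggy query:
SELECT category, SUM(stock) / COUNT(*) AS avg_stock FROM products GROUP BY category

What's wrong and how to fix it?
Bug: SUM(stock) and COUNT(*) are both integers; the division truncates the fractional part

Fix: Multiply by 1.0 (or CAST to REAL) to force floating-point division

Corrected query:
SELECT category, SUM(stock) * 1.0 / COUNT(*) AS avg_stock FROM products GROUP BY category

Result:
category  | avg_stock
----------+----------
Furniture | 301.5    
Garden    | 127.5    
Office    | 197      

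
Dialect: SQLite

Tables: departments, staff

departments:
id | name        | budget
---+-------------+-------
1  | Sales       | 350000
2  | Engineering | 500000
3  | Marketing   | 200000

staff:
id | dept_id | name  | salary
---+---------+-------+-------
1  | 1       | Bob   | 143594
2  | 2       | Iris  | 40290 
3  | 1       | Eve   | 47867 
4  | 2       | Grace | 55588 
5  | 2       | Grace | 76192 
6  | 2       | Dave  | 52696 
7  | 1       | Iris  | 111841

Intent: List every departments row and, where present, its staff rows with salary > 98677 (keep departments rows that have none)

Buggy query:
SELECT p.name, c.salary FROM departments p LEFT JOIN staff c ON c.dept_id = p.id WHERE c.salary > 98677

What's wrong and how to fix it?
Bug: Filtering c.salary in WHERE discards the NULL rows produced by LEFT JOIN, turning it into an inner join

Fix: Move the right-table condition into the ON clause so unmatched parents are kept

Corrected query:
SELECT p.name, c.salary FROM departments p LEFT JOIN staff c ON c.dept_id = p.id AND c.salary > 98677

Result:
name        | salary
------------+-------
Sales       | 111841
Sales       | 143594
Engineering | NULL  
Marketing   | NULL  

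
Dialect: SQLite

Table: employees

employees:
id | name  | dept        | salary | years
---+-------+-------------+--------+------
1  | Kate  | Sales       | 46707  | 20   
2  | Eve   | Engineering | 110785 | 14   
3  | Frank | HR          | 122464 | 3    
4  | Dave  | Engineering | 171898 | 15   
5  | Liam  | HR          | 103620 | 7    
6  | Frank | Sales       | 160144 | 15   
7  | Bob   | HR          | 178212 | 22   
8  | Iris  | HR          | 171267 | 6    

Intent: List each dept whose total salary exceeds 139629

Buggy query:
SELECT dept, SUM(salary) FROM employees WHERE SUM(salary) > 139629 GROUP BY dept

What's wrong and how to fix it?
Bug: WHERE runs before GROUP BY, so aggregates aren't available there

Fix: Use HAVING (which filters groups after aggregation) instead of WHERE

Corrected query:
SELECT dept, SUM(salary) FROM employees GROUP BY dept HAVING SUM(salary) > 139629

Result:
dept        | SUM(salary)
------------+------------
Engineering | 282683     
HR          | 575563     
Sales       | 206851     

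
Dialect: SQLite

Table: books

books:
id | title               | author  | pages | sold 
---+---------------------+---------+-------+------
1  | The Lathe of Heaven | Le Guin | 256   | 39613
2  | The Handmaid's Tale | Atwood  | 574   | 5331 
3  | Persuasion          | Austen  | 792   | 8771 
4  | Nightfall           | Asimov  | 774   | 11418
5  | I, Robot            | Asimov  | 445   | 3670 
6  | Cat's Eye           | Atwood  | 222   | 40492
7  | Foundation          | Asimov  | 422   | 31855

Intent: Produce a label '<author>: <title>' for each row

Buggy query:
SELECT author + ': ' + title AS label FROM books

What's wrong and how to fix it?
Bug: SQLite uses || for string concatenation; + coerces text to numbers (yielding 0)

Fix: Use the || operator for string concatenation

Corrected query:
SELECT author || ': ' || title AS label FROM books

Result:
label                       
----------------------------
Le Guin: The Lathe of Heaven
Atwood: The Handmaid's Tale 
Austen: Persuasion          
Asimov: Nightfall           
Asimov: I, Robot            
Atwood: Cat's Eye           
Asimov: Foundation          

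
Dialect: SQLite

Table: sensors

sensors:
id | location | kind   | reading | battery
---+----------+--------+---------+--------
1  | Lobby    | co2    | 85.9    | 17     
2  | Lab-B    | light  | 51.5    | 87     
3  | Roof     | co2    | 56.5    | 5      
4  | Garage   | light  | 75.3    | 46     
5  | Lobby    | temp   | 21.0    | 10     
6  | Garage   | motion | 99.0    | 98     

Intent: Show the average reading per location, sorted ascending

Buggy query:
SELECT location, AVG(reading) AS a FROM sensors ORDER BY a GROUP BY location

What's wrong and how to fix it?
Bug: GROUP BY must precede ORDER BY

Fix: Move ORDER BY to the end, after GROUP BY

Corrected query:
SELECT location, AVG(reading) AS a FROM sensors GROUP BY location ORDER BY a

Result:
location | a    
---------+------
Lab-B    | 51.5 
Lobby    | 53.45
Roof     | 56.5 
Garage   | 87.15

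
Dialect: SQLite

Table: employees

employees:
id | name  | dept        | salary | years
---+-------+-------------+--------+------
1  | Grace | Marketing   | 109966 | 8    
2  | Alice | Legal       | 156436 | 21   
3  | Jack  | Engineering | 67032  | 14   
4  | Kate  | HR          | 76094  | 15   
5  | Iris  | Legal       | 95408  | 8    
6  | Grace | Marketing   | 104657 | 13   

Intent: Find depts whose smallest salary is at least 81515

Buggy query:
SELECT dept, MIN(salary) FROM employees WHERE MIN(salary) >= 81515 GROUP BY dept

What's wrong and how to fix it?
Bug: Aggregates like MIN are computed per group after WHERE runs

Fix: Use HAVING for the per-group MIN condition

Corrected query:
SELECT dept, MIN(salary) FROM employees GROUP BY dept HAVING MIN(salary) >= 81515

Result:
dept      | MIN(salary)
----------+------------
Legal     | 95408      
Marketing | 104657     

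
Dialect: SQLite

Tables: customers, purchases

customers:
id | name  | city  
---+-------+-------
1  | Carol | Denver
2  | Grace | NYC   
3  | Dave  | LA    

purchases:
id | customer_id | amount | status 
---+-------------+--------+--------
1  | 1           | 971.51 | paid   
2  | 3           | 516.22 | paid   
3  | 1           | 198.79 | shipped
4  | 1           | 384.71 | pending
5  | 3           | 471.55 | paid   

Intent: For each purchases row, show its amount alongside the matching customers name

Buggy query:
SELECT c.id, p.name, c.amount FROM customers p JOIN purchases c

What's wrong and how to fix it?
Bug: JOIN with no ON clause produces a cartesian product; every purchases row pairs with every customers row

Fix: Specify the join condition linking the foreign key to the parent id

Corrected query:
SELECT c.id, p.name, c.amount FROM customers p JOIN purchases c ON c.customer_id = p.id

Result:
id | name  | amount
---+-------+-------
1  | Carol | 971.51
2  | Dave  | 516.22
3  | Carol | 198.79
4  | Carol | 384.71
5  | Dave  | 471.55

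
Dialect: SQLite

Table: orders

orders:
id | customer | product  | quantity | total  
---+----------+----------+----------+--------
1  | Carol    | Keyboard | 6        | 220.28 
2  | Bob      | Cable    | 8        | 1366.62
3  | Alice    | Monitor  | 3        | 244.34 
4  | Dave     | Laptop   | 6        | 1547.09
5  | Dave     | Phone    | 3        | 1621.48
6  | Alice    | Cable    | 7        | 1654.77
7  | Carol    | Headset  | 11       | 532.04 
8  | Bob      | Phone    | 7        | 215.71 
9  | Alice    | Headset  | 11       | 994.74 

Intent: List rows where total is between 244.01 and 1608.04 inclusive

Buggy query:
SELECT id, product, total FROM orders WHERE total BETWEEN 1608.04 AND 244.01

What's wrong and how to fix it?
Bug: BETWEEN expects the lower bound first; with 1608.04 AND 244.01 the range is empty

Fix: Swap the bounds so the smaller value comes first

Corrected query:
SELECT id, product, total FROM orders WHERE total BETWEEN 244.01 AND 1608.04

Result:
id | product | total  
---+---------+--------
2  | Cable   | 1366.62
3  | Monitor | 244.34 
4  | Laptop  | 1547.09
7  | Headset | 532.04 
9  | Headset | 994.74 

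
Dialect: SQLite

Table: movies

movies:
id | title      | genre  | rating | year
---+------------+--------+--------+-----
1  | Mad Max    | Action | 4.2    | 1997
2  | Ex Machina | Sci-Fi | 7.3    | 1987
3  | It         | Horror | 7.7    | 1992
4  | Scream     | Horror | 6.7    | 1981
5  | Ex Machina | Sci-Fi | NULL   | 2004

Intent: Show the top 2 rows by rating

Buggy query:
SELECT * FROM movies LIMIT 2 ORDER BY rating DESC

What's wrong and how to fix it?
Bug: LIMIT must come after ORDER BY

Fix: Swap the clauses: ORDER BY first, then LIMIT

Corrected query:
SELECT * FROM movies ORDER BY rating DESC LIMIT 2

Result:
id | title      | genre  | rating | year
---+------------+--------+--------+-----
3  | It         | Horror | 7.7    | 1992
2  | Ex Machina | Sci-Fi | 7.3    | 1987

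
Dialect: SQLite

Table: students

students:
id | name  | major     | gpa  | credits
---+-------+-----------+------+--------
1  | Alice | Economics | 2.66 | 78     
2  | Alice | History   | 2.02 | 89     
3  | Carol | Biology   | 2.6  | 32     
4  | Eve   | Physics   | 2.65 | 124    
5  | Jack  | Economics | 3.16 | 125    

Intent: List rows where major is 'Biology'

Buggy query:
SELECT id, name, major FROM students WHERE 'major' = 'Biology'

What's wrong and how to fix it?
Bug: Single quotes denote string literals in SQL; the column name is being compared as a constant string

Fix: Reference the column as major without single quotes

Corrected query:
SELECT id, name, major FROM students WHERE major = 'Biology'

Result:
id | name  | major  
---+-------+--------
3  | Carol | Biology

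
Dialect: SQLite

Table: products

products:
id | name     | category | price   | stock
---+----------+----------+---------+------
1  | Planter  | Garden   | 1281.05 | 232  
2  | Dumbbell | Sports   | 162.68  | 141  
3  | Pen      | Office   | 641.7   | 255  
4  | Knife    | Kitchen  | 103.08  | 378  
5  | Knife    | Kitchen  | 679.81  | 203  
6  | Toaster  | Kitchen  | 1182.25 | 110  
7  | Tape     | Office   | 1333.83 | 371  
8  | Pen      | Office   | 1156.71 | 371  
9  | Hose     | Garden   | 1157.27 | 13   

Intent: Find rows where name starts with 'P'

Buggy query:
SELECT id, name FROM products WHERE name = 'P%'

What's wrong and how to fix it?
Bug: Wildcards only work with LIKE; '=' treats '%' as a literal character

Fix: Replace '=' with LIKE so 'P%' is treated as a pattern

Corrected query:
SELECT id, name FROM products WHERE name LIKE 'P%'

Result:
id | name   
---+--------
1  | Planter
3  | Pen    
8  | Pen    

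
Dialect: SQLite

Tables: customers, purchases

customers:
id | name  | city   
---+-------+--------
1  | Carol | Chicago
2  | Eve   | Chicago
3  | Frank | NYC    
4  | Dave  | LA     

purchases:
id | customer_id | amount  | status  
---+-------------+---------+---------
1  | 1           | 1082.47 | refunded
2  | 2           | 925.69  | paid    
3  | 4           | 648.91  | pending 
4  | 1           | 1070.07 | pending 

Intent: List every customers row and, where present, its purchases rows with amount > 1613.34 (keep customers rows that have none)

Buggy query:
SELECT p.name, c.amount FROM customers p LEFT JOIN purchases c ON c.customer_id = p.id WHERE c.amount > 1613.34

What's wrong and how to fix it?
Bug: Filtering c.amount in WHERE discards the NULL rows produced by LEFT JOIN, turning it into an inner join

Fix: Move the right-table condition into the ON clause so unmatched parents are kept

Corrected query:
SELECT p.name, c.amount FROM customers p LEFT JOIN purchases c ON c.customer_id = p.id AND c.amount > 1613.34

Result:
name  | amount
------+-------
Carol | NULL  
Eve   | NULL  
Frank | NULL  
Dave  | NULL  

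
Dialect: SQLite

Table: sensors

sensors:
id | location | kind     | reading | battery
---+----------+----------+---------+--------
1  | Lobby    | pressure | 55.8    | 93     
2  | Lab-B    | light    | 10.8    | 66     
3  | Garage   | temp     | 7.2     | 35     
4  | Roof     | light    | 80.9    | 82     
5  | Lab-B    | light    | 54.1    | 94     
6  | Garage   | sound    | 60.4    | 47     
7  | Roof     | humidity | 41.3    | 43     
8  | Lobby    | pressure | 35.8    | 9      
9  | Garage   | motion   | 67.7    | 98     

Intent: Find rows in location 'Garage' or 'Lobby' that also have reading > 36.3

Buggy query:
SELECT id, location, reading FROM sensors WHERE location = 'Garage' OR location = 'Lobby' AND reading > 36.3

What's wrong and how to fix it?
Bug: Without parentheses, AND is evaluated before OR, so the reading filter only applies to the 'Lobby' branch

Fix: Add parentheses around the OR so the AND applies to both alternatives

Corrected query:
SELECT id, location, reading FROM sensors WHERE (location = 'Garage' OR location = 'Lobby') AND reading > 36.3

Result:
id | location | reading
---+----------+--------
1  | Lobby    | 55.8   
6  | Garage   | 60.4   
9  | Garage   | 67.7   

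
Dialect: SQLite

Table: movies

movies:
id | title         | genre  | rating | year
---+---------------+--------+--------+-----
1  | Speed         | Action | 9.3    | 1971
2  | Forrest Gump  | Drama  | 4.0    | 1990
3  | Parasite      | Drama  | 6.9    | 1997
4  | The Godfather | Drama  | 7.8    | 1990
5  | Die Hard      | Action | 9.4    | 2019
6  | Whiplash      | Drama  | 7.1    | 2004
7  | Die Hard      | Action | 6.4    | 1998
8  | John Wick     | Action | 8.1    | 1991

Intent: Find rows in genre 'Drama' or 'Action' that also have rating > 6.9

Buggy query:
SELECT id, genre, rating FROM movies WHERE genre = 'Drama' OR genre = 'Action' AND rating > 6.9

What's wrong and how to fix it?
Bug: AND binds tighter than OR, so this parses as genre = 'Drama' OR (genre = 'Action' AND rating > 6.9)

Fix: Add parentheses around the OR so the AND applies to both alternatives

Corrected query:
SELECT id, genre, rating FROM movies WHERE (genre = 'Drama' OR genre = 'Action') AND rating > 6.9

Result:
id | genre  | rating
---+--------+-------
1  | Action | 9.3   
4  | Drama  | 7.8   
5  | Action | 9.4   
6  | Drama  | 7.1   
8  | Action | 8.1   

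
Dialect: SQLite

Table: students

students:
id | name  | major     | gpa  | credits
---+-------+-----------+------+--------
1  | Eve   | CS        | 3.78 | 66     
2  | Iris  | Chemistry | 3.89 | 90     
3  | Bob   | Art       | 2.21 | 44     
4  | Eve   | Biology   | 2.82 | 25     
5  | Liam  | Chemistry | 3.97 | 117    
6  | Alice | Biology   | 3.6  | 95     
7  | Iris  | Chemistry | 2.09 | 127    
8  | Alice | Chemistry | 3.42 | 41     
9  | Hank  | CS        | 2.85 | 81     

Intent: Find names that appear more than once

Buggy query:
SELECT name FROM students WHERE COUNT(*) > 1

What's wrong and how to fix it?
Bug: WHERE can't reference COUNT(*); aggregates are computed after WHERE

Fix: GROUP BY name, then filter groups with HAVING COUNT(*) > 1

Corrected query:
SELECT name FROM students GROUP BY name HAVING COUNT(*) > 1

Result:
name 
-----
Alice
Eve  
Iris 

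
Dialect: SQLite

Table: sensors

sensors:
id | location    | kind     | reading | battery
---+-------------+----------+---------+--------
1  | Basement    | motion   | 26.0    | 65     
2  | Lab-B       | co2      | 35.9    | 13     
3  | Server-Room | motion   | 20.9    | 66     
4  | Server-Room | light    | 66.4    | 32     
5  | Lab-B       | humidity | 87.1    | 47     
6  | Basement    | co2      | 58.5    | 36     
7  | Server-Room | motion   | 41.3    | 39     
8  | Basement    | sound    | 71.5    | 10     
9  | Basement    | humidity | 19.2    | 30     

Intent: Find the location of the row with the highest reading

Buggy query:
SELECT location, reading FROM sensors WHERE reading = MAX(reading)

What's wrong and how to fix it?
Bug: MAX(reading) is an aggregate and cannot be used directly in WHERE

Fix: Wrap MAX in a scalar subquery so WHERE compares against a single value

Corrected query:
SELECT location, reading FROM sensors WHERE reading = (SELECT MAX(reading) FROM sensors)

Result:
location | reading
---------+--------
Lab-B    | 87.1   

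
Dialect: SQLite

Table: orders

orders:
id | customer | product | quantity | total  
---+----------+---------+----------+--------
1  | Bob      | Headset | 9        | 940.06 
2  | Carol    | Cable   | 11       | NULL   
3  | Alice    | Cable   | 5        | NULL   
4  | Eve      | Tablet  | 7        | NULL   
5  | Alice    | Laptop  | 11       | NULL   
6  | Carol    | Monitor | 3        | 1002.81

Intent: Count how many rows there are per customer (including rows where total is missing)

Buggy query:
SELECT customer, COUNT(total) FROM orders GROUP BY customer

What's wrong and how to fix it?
Bug: COUNT(column) counts non-NULL values only; rows with NULL total aren't counted

Fix: Use COUNT(*) to count all rows regardless of NULL

Corrected query:
SELECT customer, COUNT(*) FROM orders GROUP BY customer

Result:
customer | COUNT(*)
---------+---------
Alice    | 2       
Bob      | 1       
Carol    | 2       
Eve      | 1       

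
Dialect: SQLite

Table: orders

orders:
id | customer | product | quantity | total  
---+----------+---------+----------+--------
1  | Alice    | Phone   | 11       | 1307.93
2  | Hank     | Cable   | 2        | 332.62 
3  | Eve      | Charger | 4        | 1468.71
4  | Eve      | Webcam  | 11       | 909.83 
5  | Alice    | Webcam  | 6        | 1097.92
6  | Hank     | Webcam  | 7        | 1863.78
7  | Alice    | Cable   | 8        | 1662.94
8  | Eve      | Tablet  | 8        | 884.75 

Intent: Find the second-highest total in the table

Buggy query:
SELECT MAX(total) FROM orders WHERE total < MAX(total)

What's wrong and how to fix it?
Bug: MAX(total) on the right of the comparison is an aggregate-in-WHERE error

Fix: Put the inner MAX in a scalar subquery

Corrected query:
SELECT MAX(total) FROM orders WHERE total < (SELECT MAX(total) FROM orders)

Result:
MAX(total)
----------
1662.94   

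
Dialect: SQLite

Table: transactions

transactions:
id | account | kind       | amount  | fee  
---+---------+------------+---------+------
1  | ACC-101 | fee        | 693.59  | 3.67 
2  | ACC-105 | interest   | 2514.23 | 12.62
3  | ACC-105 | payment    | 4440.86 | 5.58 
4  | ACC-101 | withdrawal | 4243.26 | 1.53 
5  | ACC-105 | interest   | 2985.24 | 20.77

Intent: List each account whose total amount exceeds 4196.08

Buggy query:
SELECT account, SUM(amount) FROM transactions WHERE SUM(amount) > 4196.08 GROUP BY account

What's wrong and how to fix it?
Bug: SUM(amount) is an aggregate, but WHERE filters rows before aggregation

Fix: Use HAVING (which filters groups after aggregation) instead of WHERE

Corrected query:
SELECT account, SUM(amount) FROM transactions GROUP BY account HAVING SUM(amount) > 4196.08

Result:
account | SUM(amount)
--------+------------
ACC-101 | 4936.85    
ACC-105 | 9940.33    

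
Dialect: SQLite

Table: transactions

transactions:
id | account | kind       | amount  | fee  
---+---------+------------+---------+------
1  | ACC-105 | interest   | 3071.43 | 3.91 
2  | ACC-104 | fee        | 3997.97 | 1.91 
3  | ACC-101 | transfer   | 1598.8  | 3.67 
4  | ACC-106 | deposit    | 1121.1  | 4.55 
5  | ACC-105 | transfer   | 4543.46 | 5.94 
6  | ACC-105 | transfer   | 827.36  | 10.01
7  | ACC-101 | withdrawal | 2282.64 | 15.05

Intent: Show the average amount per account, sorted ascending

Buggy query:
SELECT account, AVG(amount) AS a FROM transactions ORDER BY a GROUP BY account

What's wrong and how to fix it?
Bug: ORDER BY appears before GROUP BY; SQL clause order requires GROUP BY first

Fix: Reorder: SELECT … FROM … GROUP BY … ORDER BY …

Corrected query:
SELECT account, AVG(amount) AS a FROM transactions GROUP BY account ORDER BY a

Result:
account | a          
--------+------------
ACC-106 | 1121.1     
ACC-101 | 1940.72    
ACC-105 | 2814.083333
ACC-104 | 3997.97    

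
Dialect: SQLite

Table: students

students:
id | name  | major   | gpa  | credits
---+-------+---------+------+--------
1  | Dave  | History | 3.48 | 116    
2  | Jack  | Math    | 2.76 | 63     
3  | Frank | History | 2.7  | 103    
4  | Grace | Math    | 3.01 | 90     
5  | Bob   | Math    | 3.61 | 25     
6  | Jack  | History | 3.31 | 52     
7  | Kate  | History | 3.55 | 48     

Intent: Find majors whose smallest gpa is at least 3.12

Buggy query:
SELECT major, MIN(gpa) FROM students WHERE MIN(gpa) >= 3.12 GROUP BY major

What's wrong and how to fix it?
Bug: MIN() in WHERE is a misuse of aggregate

Fix: Use HAVING for the per-group MIN condition

Corrected query:
SELECT major, MIN(gpa) FROM students GROUP BY major HAVING MIN(gpa) >= 3.12

Result:
(no rows)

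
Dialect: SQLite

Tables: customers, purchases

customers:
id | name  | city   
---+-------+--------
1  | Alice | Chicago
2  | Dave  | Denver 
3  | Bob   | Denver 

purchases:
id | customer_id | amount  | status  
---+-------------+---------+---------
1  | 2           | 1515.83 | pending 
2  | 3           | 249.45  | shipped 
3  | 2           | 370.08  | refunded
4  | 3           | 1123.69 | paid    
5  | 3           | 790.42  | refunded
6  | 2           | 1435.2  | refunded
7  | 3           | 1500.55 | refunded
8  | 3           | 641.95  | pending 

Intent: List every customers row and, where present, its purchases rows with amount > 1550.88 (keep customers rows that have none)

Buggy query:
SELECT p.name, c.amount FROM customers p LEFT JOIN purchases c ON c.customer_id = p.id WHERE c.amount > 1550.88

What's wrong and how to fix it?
Bug: A WHERE condition on the right-hand table after LEFT JOIN drops unmatched parents

Fix: Move the right-table condition into the ON clause so unmatched parents are kept

Corrected query:
SELECT p.name, c.amount FROM customers p LEFT JOIN purchases c ON c.customer_id = p.id AND c.amount > 1550.88

Result:
name  | amount
------+-------
Alice | NULL  
Dave  | NULL  
Bob   | NULL  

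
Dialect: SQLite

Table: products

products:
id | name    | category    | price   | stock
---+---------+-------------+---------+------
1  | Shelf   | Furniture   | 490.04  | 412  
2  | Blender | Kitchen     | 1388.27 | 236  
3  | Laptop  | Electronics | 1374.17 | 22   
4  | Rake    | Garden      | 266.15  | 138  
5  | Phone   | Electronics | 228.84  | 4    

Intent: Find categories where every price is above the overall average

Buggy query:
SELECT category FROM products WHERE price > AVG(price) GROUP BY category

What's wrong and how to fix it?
Bug: AVG() is an aggregate; it can't sit directly in WHERE

Fix: Compute the overall average in a scalar subquery and compare each group's MIN against it in HAVING

Corrected query:
SELECT category FROM products GROUP BY category HAVING MIN(price) > (SELECT AVG(price) FROM products)

Result:
category
--------
Kitchen 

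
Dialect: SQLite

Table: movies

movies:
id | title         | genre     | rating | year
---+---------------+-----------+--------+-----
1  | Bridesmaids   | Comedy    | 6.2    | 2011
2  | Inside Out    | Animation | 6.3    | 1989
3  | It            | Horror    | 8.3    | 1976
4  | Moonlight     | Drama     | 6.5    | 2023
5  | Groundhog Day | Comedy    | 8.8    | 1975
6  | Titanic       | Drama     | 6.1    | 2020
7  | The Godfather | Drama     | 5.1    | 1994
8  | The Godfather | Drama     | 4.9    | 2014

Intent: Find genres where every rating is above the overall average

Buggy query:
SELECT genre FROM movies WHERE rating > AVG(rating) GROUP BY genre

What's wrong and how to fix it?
Bug: WHERE evaluates per row before aggregation, so AVG() is unavailable

Fix: Use a subquery for AVG and a HAVING MIN(...) filter so the condition holds for every row in the group

Corrected query:
SELECT genre FROM movies GROUP BY genre HAVING MIN(rating) > (SELECT AVG(rating) FROM movies)

Result:
genre 
------
Horror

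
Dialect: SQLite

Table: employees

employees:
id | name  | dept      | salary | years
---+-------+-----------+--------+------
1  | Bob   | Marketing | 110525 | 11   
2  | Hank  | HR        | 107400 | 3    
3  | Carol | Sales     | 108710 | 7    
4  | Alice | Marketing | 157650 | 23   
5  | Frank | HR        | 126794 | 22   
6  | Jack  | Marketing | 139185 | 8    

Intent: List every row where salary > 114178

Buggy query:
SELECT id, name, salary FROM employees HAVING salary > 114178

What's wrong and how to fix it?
Bug: This is a non-aggregate query (no GROUP BY, no aggregates), so in SQLite the HAVING clause is invalid here; a row-level condition belongs in WHERE

Fix: Use WHERE for row-level filtering

Corrected query:
SELECT id, name, salary FROM employees WHERE salary > 114178

Result:
id | name  | salary
---+-------+-------
4  | Alice | 157650
5  | Frank | 126794
6  | Jack  | 139185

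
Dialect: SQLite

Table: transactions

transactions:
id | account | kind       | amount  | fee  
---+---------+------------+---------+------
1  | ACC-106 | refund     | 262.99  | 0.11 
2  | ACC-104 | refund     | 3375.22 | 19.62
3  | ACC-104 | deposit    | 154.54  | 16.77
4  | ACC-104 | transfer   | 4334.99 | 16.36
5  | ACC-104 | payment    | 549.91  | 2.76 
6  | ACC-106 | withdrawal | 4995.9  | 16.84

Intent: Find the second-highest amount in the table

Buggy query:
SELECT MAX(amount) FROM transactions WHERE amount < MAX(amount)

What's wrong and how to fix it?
Bug: The inner MAX is an aggregate inside WHERE, which is not allowed

Fix: Compute the overall MAX in a subquery, then take MAX of rows below it

Corrected query:
SELECT MAX(amount) FROM transactions WHERE amount < (SELECT MAX(amount) FROM transactions)

Result:
MAX(amount)
-----------
4334.99    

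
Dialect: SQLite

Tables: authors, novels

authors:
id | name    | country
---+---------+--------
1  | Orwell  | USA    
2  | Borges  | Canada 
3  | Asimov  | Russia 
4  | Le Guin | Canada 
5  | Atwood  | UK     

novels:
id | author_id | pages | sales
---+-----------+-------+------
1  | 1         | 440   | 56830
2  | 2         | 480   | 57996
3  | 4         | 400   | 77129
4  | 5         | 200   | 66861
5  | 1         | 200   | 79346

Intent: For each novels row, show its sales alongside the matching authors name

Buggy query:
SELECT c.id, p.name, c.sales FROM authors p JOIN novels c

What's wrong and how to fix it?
Bug: Missing join condition: each novels row is matched to all authors rows instead of just its own

Fix: Add ON c.author_id = p.id to the JOIN

Corrected query:
SELECT c.id, p.name, c.sales FROM authors p JOIN novels c ON c.author_id = p.id

Result:
id | name    | sales
---+---------+------
1  | Orwell  | 56830
2  | Borges  | 57996
3  | Le Guin | 77129
4  | Atwood  | 66861
5  | Orwell  | 79346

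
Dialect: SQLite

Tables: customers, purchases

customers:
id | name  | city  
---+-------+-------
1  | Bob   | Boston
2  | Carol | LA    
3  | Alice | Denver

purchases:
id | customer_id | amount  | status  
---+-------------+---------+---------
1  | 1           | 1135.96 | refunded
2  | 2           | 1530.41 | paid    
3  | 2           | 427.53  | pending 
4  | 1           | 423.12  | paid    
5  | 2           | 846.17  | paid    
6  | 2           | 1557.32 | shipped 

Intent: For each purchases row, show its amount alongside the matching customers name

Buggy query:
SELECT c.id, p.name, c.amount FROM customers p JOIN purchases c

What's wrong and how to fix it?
Bug: JOIN with no ON clause produces a cartesian product; every purchases row pairs with every customers row

Fix: Specify the join condition linking the foreign key to the parent id

Corrected query:
SELECT c.id, p.name, c.amount FROM customers p JOIN purchases c ON c.customer_id = p.id

Result:
id | name  | amount 
---+-------+--------
1  | Bob   | 1135.96
2  | Carol | 1530.41
3  | Carol | 427.53 
4  | Bob   | 423.12 
5  | Carol | 846.17 
6  | Carol | 1557.32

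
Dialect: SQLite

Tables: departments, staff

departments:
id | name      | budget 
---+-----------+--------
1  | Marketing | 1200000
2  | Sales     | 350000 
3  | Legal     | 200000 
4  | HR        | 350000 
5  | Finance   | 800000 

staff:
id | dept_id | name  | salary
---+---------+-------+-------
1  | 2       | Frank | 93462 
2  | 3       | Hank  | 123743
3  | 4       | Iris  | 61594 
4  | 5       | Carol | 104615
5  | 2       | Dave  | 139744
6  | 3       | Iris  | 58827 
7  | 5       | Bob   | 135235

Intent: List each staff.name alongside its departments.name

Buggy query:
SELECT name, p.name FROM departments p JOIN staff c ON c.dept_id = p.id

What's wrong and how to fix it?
Bug: Both tables have a 'name' column; the unqualified reference is ambiguous

Fix: Qualify the column with its table alias (c.name)

Corrected query:
SELECT c.name, p.name FROM departments p JOIN staff c ON c.dept_id = p.id

Result:
name  | name   
------+--------
Frank | Sales  
Hank  | Legal  
Iris  | HR     
Carol | Finance
Dave  | Sales  
Iris  | Legal  
Bob   | Finance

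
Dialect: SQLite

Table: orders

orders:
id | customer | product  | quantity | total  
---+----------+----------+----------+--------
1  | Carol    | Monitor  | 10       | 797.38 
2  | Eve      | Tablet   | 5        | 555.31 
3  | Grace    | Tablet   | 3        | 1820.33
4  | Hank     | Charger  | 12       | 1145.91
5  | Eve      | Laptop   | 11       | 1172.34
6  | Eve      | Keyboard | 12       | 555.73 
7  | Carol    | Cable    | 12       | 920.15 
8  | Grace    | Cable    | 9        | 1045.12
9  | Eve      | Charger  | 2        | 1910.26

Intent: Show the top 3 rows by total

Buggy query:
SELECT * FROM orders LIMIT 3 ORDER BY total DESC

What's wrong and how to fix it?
Bug: ORDER BY cannot follow LIMIT; LIMIT is the final clause

Fix: Sort with ORDER BY, then apply LIMIT

Corrected query:
SELECT * FROM orders ORDER BY total DESC LIMIT 3

Result:
id | customer | product | quantity | total  
---+----------+---------+----------+--------
9  | Eve      | Charger | 2        | 1910.26
3  | Grace    | Tablet  | 3        | 1820.33
5  | Eve      | Laptop  | 11       | 1172.34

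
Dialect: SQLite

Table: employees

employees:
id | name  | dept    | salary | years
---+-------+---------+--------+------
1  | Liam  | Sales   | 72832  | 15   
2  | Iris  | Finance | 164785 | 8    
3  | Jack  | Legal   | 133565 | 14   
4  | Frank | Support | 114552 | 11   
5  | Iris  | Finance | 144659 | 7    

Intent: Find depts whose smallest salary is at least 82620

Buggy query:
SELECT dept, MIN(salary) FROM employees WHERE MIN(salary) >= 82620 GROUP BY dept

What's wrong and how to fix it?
Bug: Aggregates like MIN are computed per group after WHERE runs

Fix: Use HAVING for the per-group MIN condition

Corrected query:
SELECT dept, MIN(salary) FROM employees GROUP BY dept HAVING MIN(salary) >= 82620

Result:
dept    | MIN(salary)
--------+------------
Finance | 144659     
Legal   | 133565     
Support | 114552     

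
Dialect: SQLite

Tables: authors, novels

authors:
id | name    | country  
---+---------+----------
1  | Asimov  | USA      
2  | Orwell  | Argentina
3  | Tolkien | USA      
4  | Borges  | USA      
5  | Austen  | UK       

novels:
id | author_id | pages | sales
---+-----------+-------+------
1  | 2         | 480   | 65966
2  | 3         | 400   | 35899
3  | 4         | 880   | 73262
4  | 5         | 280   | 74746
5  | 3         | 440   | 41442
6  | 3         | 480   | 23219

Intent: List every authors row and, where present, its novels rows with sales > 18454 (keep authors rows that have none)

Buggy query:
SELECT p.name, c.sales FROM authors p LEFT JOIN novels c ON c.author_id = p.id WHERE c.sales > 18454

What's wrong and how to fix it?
Bug: Filtering c.sales in WHERE discards the NULL rows produced by LEFT JOIN, turning it into an inner join

Fix: Move the right-table condition into the ON clause so unmatched parents are kept

Corrected query:
SELECT p.name, c.sales FROM authors p LEFT JOIN novels c ON c.author_id = p.id AND c.sales > 18454

Result:
name    | sales
--------+------
Asimov  | NULL 
Orwell  | 65966
Tolkien | 23219
Tolkien | 35899
Tolkien | 41442
Borges  | 73262
Austen  | 74746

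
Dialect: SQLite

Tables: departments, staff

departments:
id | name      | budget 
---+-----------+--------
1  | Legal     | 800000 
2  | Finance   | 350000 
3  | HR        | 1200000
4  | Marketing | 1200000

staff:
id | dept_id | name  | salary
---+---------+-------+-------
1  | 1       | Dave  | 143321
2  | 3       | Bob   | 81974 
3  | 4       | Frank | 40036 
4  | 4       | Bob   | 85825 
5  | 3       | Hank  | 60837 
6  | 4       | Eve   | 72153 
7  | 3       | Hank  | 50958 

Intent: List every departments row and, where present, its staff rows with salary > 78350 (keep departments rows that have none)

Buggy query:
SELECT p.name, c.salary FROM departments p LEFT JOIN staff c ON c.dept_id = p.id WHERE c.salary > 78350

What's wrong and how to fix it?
Bug: Filtering c.salary in WHERE discards the NULL rows produced by LEFT JOIN, turning it into an inner join

Fix: Put 'c.salary > 78350' in the JOIN's ON clause instead of WHERE

Corrected query:
SELECT p.name, c.salary FROM departments p LEFT JOIN staff c ON c.dept_id = p.id AND c.salary > 78350

Result:
name      | salary
----------+-------
Legal     | 143321
Finance   | NULL  
HR        | 81974 
Marketing | 85825 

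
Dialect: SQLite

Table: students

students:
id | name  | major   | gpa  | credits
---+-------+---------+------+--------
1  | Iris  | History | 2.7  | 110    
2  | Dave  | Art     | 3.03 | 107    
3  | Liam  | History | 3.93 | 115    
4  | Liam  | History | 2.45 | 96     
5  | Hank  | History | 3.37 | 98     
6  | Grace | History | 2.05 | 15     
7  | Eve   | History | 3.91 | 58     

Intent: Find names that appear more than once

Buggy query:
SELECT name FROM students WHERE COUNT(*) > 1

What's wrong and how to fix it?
Bug: WHERE can't reference COUNT(*); aggregates are computed after WHERE

Fix: Group first, then use HAVING for the count condition

Corrected query:
SELECT name FROM students GROUP BY name HAVING COUNT(*) > 1

Result:
name
----
Liam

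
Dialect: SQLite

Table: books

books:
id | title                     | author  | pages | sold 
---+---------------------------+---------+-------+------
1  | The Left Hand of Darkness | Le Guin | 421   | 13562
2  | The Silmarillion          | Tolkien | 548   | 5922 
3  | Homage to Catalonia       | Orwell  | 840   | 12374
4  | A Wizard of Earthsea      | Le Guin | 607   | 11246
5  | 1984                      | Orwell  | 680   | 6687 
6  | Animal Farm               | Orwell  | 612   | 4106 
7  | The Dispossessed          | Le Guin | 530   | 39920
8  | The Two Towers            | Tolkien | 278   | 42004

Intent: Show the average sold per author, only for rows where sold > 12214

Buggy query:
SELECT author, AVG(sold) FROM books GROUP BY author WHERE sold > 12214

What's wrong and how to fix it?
Bug: Row-level WHERE must come before GROUP BY in the clause order

Fix: Move the WHERE clause before GROUP BY

Corrected query:
SELECT author, AVG(sold) FROM books WHERE sold > 12214 GROUP BY author

Result:
author  | AVG(sold)
--------+----------
Le Guin | 26741    
Orwell  | 12374    
Tolkien | 42004    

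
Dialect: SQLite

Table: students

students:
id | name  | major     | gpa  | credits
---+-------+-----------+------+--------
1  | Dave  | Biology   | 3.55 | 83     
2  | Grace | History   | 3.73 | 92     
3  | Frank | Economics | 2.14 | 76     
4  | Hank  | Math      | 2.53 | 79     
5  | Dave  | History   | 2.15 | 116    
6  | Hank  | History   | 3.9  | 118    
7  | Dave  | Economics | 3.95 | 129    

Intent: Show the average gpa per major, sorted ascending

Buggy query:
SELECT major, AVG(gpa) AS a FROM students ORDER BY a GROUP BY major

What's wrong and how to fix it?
Bug: GROUP BY must precede ORDER BY

Fix: Reorder: SELECT … FROM … GROUP BY … ORDER BY …

Corrected query:
SELECT major, AVG(gpa) AS a FROM students GROUP BY major ORDER BY a

Result:
major     | a    
----------+------
Math      | 2.53 
Economics | 3.045
History   | 3.26 
Biology   | 3.55 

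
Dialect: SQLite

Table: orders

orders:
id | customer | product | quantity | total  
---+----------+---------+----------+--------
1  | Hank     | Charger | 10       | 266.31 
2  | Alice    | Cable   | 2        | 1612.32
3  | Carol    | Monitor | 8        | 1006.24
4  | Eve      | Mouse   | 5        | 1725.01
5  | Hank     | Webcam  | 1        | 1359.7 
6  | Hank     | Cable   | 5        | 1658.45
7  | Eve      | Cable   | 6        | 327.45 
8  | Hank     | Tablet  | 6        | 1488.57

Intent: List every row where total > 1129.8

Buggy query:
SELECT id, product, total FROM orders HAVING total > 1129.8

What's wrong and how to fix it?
Bug: HAVING filters the output of aggregation, but this query has no GROUP BY and no aggregate functions, so SQLite rejects it (HAVING clause on a non-aggregate query); the condition here is per row

Fix: Use WHERE for row-level filtering

Corrected query:
SELECT id, product, total FROM orders WHERE total > 1129.8

Result:
id | product | total  
---+---------+--------
2  | Cable   | 1612.32
4  | Mouse   | 1725.01
5  | Webcam  | 1359.7 
6  | Cable   | 1658.45
8  | Tablet  | 1488.57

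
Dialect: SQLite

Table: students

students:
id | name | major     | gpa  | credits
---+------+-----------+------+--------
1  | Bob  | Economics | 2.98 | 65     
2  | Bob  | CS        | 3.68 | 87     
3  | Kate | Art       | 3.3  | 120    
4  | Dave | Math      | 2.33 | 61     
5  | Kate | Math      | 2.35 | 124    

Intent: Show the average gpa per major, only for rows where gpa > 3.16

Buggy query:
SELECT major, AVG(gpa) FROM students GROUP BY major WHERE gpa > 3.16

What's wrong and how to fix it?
Bug: Row-level WHERE must come before GROUP BY in the clause order

Fix: Place WHERE between FROM and GROUP BY

Corrected query:
SELECT major, AVG(gpa) FROM students WHERE gpa > 3.16 GROUP BY major

Result:
major | AVG(gpa)
------+---------
Art   | 3.3     
CS    | 3.68    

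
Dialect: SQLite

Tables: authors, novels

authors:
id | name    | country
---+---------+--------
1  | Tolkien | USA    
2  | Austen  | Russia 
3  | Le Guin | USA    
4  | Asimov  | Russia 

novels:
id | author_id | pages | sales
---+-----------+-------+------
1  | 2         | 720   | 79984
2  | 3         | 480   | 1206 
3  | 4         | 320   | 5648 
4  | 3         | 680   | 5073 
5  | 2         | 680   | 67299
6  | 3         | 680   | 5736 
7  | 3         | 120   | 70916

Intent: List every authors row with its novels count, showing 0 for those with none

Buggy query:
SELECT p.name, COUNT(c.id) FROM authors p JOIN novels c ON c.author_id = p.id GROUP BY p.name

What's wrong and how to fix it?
Bug: An inner join excludes parents with zero children

Fix: Use LEFT JOIN so parents without children still appear (COUNT(c.id) gives 0)

Corrected query:
SELECT p.name, COUNT(c.id) FROM authors p LEFT JOIN novels c ON c.author_id = p.id GROUP BY p.name

Result:
name    | COUNT(c.id)
--------+------------
Asimov  | 1          
Austen  | 2          
Le Guin | 4          
Tolkien | 0          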